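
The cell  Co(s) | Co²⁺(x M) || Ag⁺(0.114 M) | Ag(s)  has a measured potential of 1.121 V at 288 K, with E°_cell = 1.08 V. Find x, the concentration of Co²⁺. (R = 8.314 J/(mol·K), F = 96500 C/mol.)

4.8 × 10^-4 M

From the Nernst equation, ln Q = nF(E° − E)/RT = 2×96500×(1.08 − 1.121)/(8.314×288) = -3.305, so Q = 0.0367.
With Q = [Co²⁺]/[Ag⁺]^2 and the known concentrations, [Co²⁺] in the numerator gives [Co²⁺] = 4.8 × 10^-4 M.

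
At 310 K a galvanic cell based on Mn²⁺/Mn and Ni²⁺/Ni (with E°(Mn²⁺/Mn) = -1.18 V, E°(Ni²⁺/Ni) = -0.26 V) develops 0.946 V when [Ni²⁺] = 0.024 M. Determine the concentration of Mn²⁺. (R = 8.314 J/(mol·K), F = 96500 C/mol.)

0.0034 M

From the Nernst equation, ln Q = nF(E° − E)/RT = 2×96500×(0.92 − 0.946)/(8.314×310) = -1.947, so Q = 0.143.
With Q = [Mn²⁺]/[Ni²⁺] and the known concentrations, [Mn²⁺] in the numerator gives [Mn²⁺] = 0.0034 M.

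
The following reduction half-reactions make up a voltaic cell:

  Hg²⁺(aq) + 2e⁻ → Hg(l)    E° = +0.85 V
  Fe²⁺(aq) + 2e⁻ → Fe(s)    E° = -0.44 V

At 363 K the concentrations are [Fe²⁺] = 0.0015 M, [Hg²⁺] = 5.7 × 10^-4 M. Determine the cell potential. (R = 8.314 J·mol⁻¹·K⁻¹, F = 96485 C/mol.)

The Hg²⁺/Hg couple has the higher reduction potential and acts as the cathode, so E°_cell = +0.85 − (-0.44) = 1.29 V.
Balancing electrons gives n = 2; the reaction quotient is Q = [Fe²⁺]/[Hg²⁺] = 2.63.
E = E° − (RT/nF) ln Q = 1.29 − (8.314×363)/(2×96485) × (0.968) = 1.290 − 0.015 = 1.275 V.

1.27 V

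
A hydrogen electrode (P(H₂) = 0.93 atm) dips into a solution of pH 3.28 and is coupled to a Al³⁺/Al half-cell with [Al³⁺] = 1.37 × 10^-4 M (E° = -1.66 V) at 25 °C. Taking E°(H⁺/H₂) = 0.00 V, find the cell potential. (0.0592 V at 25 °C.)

The hydrogen couple is the cathode, so E°_cell = 1.66 V; n = 6.
[H⁺] = 10^(−3.28) = 5.2 × 10^-4 M, and Q = [Al³⁺]^2·P(H₂)^3 / [H⁺]^6 = 7.23 × 10^11.
E = E° − (0.0592/6) log Q = 1.66 − (0.0592/6)(11.859) = 1.543 V.

1.54 V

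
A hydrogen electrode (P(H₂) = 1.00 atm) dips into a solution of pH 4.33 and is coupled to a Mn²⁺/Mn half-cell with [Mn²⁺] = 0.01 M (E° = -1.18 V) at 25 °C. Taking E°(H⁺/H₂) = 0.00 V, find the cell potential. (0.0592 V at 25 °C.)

0.98 V

The hydrogen couple is the cathode, so E°_cell = 1.18 V; n = 2.
[H⁺] = 10^(−4.33) = 4.7 × 10^-5 M, and Q = [Mn²⁺]·P(H₂) / [H⁺]^2 = 4.57 × 10^6.
E = E° − (0.0592/2) log Q = 1.18 − (0.0592/2)(6.660) = 0.983 V.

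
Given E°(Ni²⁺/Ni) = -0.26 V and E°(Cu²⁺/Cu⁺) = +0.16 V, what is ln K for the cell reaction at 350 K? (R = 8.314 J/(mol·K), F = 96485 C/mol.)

ln K = 27.9

E°_cell = +0.16 − (-0.26) = 0.42 V, with n = 2 electrons transferred.
At equilibrium E = 0, so the Nernst equation gives ln K = nFE°/RT = (2)(96485)(0.42)/((8.314)(350)) = 27.85.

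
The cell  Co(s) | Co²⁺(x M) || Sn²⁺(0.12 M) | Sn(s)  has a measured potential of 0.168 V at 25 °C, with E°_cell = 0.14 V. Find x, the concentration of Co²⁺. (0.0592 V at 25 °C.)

0.014 M

From the Nernst equation, log Q = n(E° − E)/0.0592 = 2(0.14 − 0.168)/0.0592 = -0.946, so Q = 0.113.
With Q = [Co²⁺]/[Sn²⁺] and the known concentrations, [Co²⁺] in the numerator gives [Co²⁺] = 0.014 M.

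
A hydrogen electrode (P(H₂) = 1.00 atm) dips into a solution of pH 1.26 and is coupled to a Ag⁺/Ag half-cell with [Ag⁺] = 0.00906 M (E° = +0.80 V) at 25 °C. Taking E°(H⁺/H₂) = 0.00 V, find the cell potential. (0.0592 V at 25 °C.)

0.75 V

The Ag⁺/Ag couple is the cathode, so E°_cell = 0.80 V; n = 2.
[H⁺] = 10^(−1.26) = 0.055 M, and Q = [H⁺]^2 / ([Ag⁺]^2·P(H₂)) = 36.8.
E = E° − (0.0592/2) log Q = 0.80 − (0.0592/2)(1.566) = 0.754 V.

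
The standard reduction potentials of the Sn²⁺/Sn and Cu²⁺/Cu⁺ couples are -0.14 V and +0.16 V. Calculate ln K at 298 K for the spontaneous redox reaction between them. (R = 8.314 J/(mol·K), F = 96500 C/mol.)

ln K = 23.4

E°_cell = +0.16 − (-0.14) = 0.30 V, with n = 2 electrons transferred.
At equilibrium E = 0, so the Nernst equation gives ln K = nFE°/RT = (2)(96500)(0.30)/((8.314)(298)) = 23.37.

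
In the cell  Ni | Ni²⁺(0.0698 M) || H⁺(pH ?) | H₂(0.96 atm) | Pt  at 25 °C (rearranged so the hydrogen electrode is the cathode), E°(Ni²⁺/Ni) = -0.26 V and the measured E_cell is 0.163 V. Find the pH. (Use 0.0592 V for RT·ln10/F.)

pH = 2.23

E°_cell = 0.26 V and n = 2.
log Q = n(E° − E)/0.0592 = 2×(0.26 − 0.163)/0.0592 = 3.277.
With Q = [Ni²⁺]·P(H₂) / [H⁺]^2, solving for [H⁺] gives log[H⁺] = -2.225, so pH = 2.23.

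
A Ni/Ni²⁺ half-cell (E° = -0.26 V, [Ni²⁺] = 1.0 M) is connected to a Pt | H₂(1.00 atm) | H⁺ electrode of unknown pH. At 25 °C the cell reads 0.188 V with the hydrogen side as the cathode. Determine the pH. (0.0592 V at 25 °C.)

E°_cell = 0.26 V and n = 2.
log Q = n(E° − E)/0.0592 = 2×(0.26 − 0.188)/0.0592 = 2.432.
With Q = [Ni²⁺]·P(H₂) / [H⁺]^2, solving for [H⁺] gives log[H⁺] = -1.216, so pH = 1.22.

pH = 1.22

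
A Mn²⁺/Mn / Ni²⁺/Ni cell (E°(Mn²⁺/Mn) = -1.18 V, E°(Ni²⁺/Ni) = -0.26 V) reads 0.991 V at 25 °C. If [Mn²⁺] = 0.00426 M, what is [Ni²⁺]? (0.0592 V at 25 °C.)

From the Nernst equation, log Q = n(E° − E)/0.0592 = 2(0.92 − 0.991)/0.0592 = -2.399, so Q = 0.00399.
With Q = [Mn²⁺]/[Ni²⁺] and the known concentrations, [Ni²⁺] in the denominator gives [Ni²⁺] = 1.1 M.

1.1 M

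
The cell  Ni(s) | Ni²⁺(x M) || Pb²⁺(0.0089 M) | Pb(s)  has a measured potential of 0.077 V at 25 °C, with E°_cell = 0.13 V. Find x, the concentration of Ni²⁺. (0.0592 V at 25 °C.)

0.55 M

From the Nernst equation, log Q = n(E° − E)/0.0592 = 2(0.13 − 0.077)/0.0592 = 1.791, so Q = 61.7.
With Q = [Ni²⁺]/[Pb²⁺] and the known concentrations, [Ni²⁺] in the numerator gives [Ni²⁺] = 0.55 M.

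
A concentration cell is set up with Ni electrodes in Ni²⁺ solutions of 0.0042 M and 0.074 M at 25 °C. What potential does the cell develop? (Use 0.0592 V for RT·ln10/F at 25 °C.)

0.037 V

Both half-cells are Ni²⁺/Ni, so E°_cell = 0. The concentrated side is the cathode; the cell reaction moves Ni²⁺ from high to low concentration with n = 2.
Q = [Ni²⁺]_dilute/[Ni²⁺]_conc = 0.0042/0.074 = 0.0568.
E = 0 − (0.0592/2) log Q = −(0.0592/2)(-1.246) = 0.0369 V.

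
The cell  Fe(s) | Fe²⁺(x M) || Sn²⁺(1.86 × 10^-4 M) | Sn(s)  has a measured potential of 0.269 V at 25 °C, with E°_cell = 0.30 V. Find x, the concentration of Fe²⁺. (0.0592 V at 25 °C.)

From the Nernst equation, log Q = n(E° − E)/0.0592 = 2(0.30 − 0.269)/0.0592 = 1.047, so Q = 11.2.
With Q = [Fe²⁺]/[Sn²⁺] and the known concentrations, [Fe²⁺] in the numerator gives [Fe²⁺] = 0.0021 M.

0.0021 M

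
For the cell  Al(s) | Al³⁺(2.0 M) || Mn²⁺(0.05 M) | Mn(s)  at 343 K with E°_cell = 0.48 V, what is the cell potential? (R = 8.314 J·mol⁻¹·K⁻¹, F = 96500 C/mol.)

0.429 V

Balancing electrons gives n = 6; the reaction quotient is Q = [Al³⁺]^2/[Mn²⁺]^3 = 3.2 × 10^4.
E = E° − (RT/nF) ln Q = 0.48 − (8.314×343)/(6×96500) × (10.373) = 0.480 − 0.051 = 0.429 V.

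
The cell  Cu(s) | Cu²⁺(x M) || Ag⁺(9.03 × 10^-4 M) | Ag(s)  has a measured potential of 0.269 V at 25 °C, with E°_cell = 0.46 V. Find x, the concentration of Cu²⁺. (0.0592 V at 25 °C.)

From the Nernst equation, log Q = n(E° − E)/0.0592 = 2(0.46 − 0.269)/0.0592 = 6.453, so Q = 2.84 × 10^6.
With Q = [Cu²⁺]/[Ag⁺]^2 and the known concentrations, [Cu²⁺] in the numerator gives [Cu²⁺] = 2.3 M.

2.3 M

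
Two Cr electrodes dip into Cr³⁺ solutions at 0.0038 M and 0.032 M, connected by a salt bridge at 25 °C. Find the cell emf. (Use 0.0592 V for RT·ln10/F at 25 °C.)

0.018 V

Both half-cells are Cr³⁺/Cr, so E°_cell = 0. The concentrated side is the cathode; the cell reaction moves Cr³⁺ from high to low concentration with n = 3.
Q = [Cr³⁺]_dilute/[Cr³⁺]_conc = 0.0038/0.032 = 0.119.
E = 0 − (0.0592/3) log Q = −(0.0592/3)(-0.925) = 0.0183 V.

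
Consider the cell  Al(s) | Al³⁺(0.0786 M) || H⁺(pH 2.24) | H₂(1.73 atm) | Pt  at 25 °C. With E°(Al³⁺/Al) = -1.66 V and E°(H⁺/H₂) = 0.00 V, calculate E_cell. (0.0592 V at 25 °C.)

The hydrogen couple is the cathode, so E°_cell = 1.66 V; n = 6.
[H⁺] = 10^(−2.24) = 0.0058 M, and Q = [Al³⁺]^2·P(H₂)^3 / [H⁺]^6 = 8.81 × 10^11.
E = E° − (0.0592/6) log Q = 1.66 − (0.0592/6)(11.945) = 1.542 V.

1.54 V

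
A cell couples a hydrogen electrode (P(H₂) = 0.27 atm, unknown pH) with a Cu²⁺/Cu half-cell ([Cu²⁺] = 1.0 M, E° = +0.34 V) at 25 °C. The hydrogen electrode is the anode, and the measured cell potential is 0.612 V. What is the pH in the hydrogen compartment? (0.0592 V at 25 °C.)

pH = 4.88

E°_cell = 0.34 V and n = 2.
log Q = n(E° − E)/0.0592 = 2×(0.34 − 0.612)/0.0592 = -9.189.
With Q = [H⁺]^2 / ([Cu²⁺]·P(H₂)), solving for [H⁺] gives log[H⁺] = -4.879, so pH = 4.88.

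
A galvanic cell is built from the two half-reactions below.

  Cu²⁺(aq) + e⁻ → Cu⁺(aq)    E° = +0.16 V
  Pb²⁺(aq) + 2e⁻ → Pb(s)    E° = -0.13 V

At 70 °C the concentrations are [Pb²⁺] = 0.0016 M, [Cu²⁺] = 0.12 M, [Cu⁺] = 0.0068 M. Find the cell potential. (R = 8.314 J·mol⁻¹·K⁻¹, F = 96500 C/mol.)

0.470 V

The Cu²⁺/Cu⁺ couple has the higher reduction potential and acts as the cathode, so E°_cell = +0.16 − (-0.13) = 0.29 V.
Balancing electrons gives n = 2; the reaction quotient is Q = [Pb²⁺]·[Cu⁺]^2/[Cu²⁺]^2 = 5.14 × 10^-6.
E = E° − (RT/nF) ln Q = 0.29 − (8.314×343)/(2×96500) × (-12.179) = 0.290 + 0.180 = 0.470 V.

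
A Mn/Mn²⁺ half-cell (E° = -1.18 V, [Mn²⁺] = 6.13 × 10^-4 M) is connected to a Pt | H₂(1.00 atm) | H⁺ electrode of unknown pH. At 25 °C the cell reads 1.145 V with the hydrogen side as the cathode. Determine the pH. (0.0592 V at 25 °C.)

E°_cell = 1.18 V and n = 2.
log Q = n(E° − E)/0.0592 = 2×(1.18 − 1.145)/0.0592 = 1.182.
With Q = [Mn²⁺]·P(H₂) / [H⁺]^2, solving for [H⁺] gives log[H⁺] = -2.197, so pH = 2.20.

pH = 2.20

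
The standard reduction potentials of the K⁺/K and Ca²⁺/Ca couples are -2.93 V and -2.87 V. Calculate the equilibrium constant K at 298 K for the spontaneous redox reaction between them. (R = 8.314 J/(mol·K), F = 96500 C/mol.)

110

E°_cell = -2.87 − (-2.93) = 0.06 V, with n = 2 electrons transferred.
At equilibrium E = 0, so the Nernst equation gives ln K = nFE°/RT = (2)(96500)(0.06)/((8.314)(298)) = 4.67.
K = e^4.67 = 110.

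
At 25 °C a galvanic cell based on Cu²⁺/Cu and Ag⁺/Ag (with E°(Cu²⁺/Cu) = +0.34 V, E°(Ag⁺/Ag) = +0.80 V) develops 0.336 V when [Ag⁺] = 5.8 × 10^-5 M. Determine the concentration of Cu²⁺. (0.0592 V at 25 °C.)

From the Nernst equation, log Q = n(E° − E)/0.0592 = 2(0.46 − 0.336)/0.0592 = 4.189, so Q = 1.55 × 10^4.
With Q = [Cu²⁺]/[Ag⁺]^2 and the known concentrations, [Cu²⁺] in the numerator gives [Cu²⁺] = 5.2 × 10^-5 M.

5.2 × 10^-5 M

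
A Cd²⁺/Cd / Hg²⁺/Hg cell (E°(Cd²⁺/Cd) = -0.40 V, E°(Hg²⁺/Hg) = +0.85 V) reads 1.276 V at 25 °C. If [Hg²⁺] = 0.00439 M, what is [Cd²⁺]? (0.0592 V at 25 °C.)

5.8 × 10^-4 M

From the Nernst equation, log Q = n(E° − E)/0.0592 = 2(1.25 − 1.276)/0.0592 = -0.878, so Q = 0.132.
With Q = [Cd²⁺]/[Hg²⁺] and the known concentrations, [Cd²⁺] in the numerator gives [Cd²⁺] = 5.8 × 10^-4 M.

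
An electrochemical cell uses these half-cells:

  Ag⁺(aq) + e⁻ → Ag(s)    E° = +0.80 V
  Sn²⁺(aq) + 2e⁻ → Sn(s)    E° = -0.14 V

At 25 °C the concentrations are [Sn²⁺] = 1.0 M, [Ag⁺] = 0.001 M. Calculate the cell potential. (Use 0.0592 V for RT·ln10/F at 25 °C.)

The Ag⁺/Ag couple has the higher reduction potential and acts as the cathode, so E°_cell = +0.80 − (-0.14) = 0.94 V.
Balancing electrons gives n = 2; the reaction quotient is Q = [Sn²⁺]/[Ag⁺]^2 = 1 × 10^6.
At 25 °C, E = E° − (0.0592/n) log Q = 0.94 − (0.0592/2)(6.000) = 0.940 − 0.178 = 0.762 V.

0.762 V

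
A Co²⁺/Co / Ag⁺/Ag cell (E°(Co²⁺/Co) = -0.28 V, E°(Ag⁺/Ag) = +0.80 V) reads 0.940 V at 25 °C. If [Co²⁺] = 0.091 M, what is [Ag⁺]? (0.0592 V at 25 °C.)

0.0013 M

From the Nernst equation, log Q = n(E° − E)/0.0592 = 2(1.08 − 0.940)/0.0592 = 4.730, so Q = 5.37 × 10^4.
With Q = [Co²⁺]/[Ag⁺]^2 and the known concentrations, [Ag⁺]^2 in the denominator gives [Ag⁺] = 0.0013 M.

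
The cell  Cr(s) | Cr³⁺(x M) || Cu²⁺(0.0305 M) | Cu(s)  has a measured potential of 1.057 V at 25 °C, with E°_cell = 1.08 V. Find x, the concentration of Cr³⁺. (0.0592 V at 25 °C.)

0.078 M

From the Nernst equation, log Q = n(E° − E)/0.0592 = 6(1.08 − 1.057)/0.0592 = 2.331, so Q = 214.
With Q = [Cr³⁺]^2/[Cu²⁺]^3 and the known concentrations, [Cr³⁺]^2 in the numerator gives [Cr³⁺] = 0.078 M.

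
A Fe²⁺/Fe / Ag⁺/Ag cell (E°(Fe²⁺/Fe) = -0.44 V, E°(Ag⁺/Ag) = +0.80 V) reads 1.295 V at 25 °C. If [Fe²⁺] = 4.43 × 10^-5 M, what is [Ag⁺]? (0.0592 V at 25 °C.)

0.057 M

From the Nernst equation, log Q = n(E° − E)/0.0592 = 2(1.24 − 1.295)/0.0592 = -1.858, so Q = 0.0139.
With Q = [Fe²⁺]/[Ag⁺]^2 and the known concentrations, [Ag⁺]^2 in the denominator gives [Ag⁺] = 0.057 M.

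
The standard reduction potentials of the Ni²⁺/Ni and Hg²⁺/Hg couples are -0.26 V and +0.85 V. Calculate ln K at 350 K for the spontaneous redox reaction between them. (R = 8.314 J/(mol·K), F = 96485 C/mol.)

ln K = 73.6

E°_cell = +0.85 − (-0.26) = 1.11 V, with n = 2 electrons transferred.
At equilibrium E = 0, so the Nernst equation gives ln K = nFE°/RT = (2)(96485)(1.11)/((8.314)(350)) = 73.61.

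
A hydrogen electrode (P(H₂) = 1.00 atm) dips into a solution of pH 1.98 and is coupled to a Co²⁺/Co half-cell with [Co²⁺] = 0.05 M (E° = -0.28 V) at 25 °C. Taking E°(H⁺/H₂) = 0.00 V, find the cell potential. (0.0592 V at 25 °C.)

0.20 V

The hydrogen couple is the cathode, so E°_cell = 0.28 V; n = 2.
[H⁺] = 10^(−1.98) = 0.010 M, and Q = [Co²⁺]·P(H₂) / [H⁺]^2 = 456.
E = E° − (0.0592/2) log Q = 0.28 − (0.0592/2)(2.659) = 0.201 V.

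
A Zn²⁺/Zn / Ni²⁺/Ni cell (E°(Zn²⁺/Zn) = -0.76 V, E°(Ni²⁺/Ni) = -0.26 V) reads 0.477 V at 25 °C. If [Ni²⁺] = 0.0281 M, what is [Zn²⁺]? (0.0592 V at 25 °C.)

From the Nernst equation, log Q = n(E° − E)/0.0592 = 2(0.50 − 0.477)/0.0592 = 0.777, so Q = 5.98.
With Q = [Zn²⁺]/[Ni²⁺] and the known concentrations, [Zn²⁺] in the numerator gives [Zn²⁺] = 0.17 M.

0.17 M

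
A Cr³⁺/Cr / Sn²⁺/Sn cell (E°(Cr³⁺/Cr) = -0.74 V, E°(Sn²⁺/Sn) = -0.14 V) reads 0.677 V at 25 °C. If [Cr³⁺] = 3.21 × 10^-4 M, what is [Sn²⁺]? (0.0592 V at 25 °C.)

1.9 M

From the Nernst equation, log Q = n(E° − E)/0.0592 = 6(0.60 − 0.677)/0.0592 = -7.804, so Q = 1.57 × 10^-8.
With Q = [Cr³⁺]^2/[Sn²⁺]^3 and the known concentrations, [Sn²⁺]^3 in the denominator gives [Sn²⁺] = 1.9 M.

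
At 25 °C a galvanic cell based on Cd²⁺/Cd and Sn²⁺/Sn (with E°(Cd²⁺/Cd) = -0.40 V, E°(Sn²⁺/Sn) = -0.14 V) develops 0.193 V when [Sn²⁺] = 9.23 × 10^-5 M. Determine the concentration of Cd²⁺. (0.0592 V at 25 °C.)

From the Nernst equation, log Q = n(E° − E)/0.0592 = 2(0.26 − 0.193)/0.0592 = 2.264, so Q = 183.
With Q = [Cd²⁺]/[Sn²⁺] and the known concentrations, [Cd²⁺] in the numerator gives [Cd²⁺] = 0.017 M.

0.017 M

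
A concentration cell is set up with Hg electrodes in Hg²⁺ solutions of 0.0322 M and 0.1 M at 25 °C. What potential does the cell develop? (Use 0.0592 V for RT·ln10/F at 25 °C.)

0.015 V

Both half-cells are Hg²⁺/Hg, so E°_cell = 0. The concentrated side is the cathode; the cell reaction moves Hg²⁺ from high to low concentration with n = 2.
Q = [Hg²⁺]_dilute/[Hg²⁺]_conc = 0.0322/0.1 = 0.322.
E = 0 − (0.0592/2) log Q = −(0.0592/2)(-0.492) = 0.0146 V.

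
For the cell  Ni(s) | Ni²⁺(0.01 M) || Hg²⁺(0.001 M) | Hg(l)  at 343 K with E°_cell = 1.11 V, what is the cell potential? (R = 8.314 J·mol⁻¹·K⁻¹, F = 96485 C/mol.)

Balancing electrons gives n = 2; the reaction quotient is Q = [Ni²⁺]/[Hg²⁺] = 10.0.
E = E° − (RT/nF) ln Q = 1.11 − (8.314×343)/(2×96485) × (2.303) = 1.110 − 0.034 = 1.076 V.

1.08 V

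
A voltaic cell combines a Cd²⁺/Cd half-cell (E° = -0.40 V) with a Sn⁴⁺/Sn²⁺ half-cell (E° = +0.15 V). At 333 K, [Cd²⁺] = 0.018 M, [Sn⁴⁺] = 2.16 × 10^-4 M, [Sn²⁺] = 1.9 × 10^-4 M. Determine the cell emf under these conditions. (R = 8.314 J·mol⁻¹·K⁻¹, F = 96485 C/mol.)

0.609 V

The Sn⁴⁺/Sn²⁺ couple has the higher reduction potential and acts as the cathode, so E°_cell = +0.15 − (-0.40) = 0.55 V.
Balancing electrons gives n = 2; the reaction quotient is Q = [Cd²⁺]·[Sn²⁺]/[Sn⁴⁺] = 0.0158.
E = E° − (RT/nF) ln Q = 0.55 − (8.314×333)/(2×96485) × (-4.146) = 0.550 + 0.059 = 0.609 V.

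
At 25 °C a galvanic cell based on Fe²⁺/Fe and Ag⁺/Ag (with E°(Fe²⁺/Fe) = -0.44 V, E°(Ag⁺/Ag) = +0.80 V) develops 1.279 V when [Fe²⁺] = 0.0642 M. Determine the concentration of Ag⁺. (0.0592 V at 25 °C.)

1.2 M

From the Nernst equation, log Q = n(E° − E)/0.0592 = 2(1.24 − 1.279)/0.0592 = -1.318, so Q = 0.0481.
With Q = [Fe²⁺]/[Ag⁺]^2 and the known concentrations, [Ag⁺]^2 in the denominator gives [Ag⁺] = 1.2 M.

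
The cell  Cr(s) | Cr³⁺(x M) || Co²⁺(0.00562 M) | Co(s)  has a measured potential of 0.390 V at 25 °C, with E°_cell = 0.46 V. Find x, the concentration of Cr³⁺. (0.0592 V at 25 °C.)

1.5 M

From the Nernst equation, log Q = n(E° − E)/0.0592 = 6(0.46 − 0.390)/0.0592 = 7.095, so Q = 1.24 × 10^7.
With Q = [Cr³⁺]^2/[Co²⁺]^3 and the known concentrations, [Cr³⁺]^2 in the numerator gives [Cr³⁺] = 1.5 M.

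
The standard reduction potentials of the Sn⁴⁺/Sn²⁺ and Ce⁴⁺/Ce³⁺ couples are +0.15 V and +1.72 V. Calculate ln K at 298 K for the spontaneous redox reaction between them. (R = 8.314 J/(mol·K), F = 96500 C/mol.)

ln K = 122.3

E°_cell = +1.72 − (+0.15) = 1.57 V, with n = 2 electrons transferred.
At equilibrium E = 0, so the Nernst equation gives ln K = nFE°/RT = (2)(96500)(1.57)/((8.314)(298)) = 122.30.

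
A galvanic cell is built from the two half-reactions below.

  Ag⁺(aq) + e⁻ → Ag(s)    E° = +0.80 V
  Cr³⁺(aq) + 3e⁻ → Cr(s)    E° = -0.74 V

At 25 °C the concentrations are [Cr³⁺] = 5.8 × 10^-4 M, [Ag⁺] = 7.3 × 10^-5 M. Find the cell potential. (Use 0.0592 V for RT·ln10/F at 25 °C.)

1.36 V

The Ag⁺/Ag couple has the higher reduction potential and acts as the cathode, so E°_cell = +0.80 − (-0.74) = 1.54 V.
Balancing electrons gives n = 3; the reaction quotient is Q = [Cr³⁺]/[Ag⁺]^3 = 1.49 × 10^9.
At 25 °C, E = E° − (0.0592/n) log Q = 1.54 − (0.0592/3)(9.173) = 1.540 − 0.181 = 1.359 V.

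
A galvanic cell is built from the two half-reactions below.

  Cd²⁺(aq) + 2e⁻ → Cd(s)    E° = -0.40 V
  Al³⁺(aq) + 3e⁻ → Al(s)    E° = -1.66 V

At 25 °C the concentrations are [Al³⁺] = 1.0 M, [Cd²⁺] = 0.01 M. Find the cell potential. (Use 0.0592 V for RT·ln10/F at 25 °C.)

1.20 V

The Cd²⁺/Cd couple has the higher reduction potential and acts as the cathode, so E°_cell = -0.40 − (-1.66) = 1.26 V.
Balancing electrons gives n = 6; the reaction quotient is Q = [Al³⁺]^2/[Cd²⁺]^3 = 1 × 10^6.
At 25 °C, E = E° − (0.0592/n) log Q = 1.26 − (0.0592/6)(6.000) = 1.260 − 0.059 = 1.201 V.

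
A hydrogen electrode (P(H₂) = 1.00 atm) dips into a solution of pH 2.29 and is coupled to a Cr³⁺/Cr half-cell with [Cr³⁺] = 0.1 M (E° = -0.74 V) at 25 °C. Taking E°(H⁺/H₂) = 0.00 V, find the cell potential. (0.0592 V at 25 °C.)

0.62 V

The hydrogen couple is the cathode, so E°_cell = 0.74 V; n = 6.
[H⁺] = 10^(−2.29) = 0.0051 M, and Q = [Cr³⁺]^2·P(H₂)^3 / [H⁺]^6 = 5.5 × 10^11.
E = E° − (0.0592/6) log Q = 0.74 − (0.0592/6)(11.740) = 0.624 V.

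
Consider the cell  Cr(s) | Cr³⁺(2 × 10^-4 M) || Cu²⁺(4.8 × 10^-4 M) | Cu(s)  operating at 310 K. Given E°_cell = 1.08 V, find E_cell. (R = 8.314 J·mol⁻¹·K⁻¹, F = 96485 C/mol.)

Balancing electrons gives n = 6; the reaction quotient is Q = [Cr³⁺]^2/[Cu²⁺]^3 = 362.
E = E° − (RT/nF) ln Q = 1.08 − (8.314×310)/(6×96485) × (5.891) = 1.080 − 0.026 = 1.054 V.

1.05 V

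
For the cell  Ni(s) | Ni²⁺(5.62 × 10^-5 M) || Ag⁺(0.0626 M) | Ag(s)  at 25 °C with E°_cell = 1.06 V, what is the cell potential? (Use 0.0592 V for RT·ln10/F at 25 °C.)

Balancing electrons gives n = 2; the reaction quotient is Q = [Ni²⁺]/[Ag⁺]^2 = 0.0143.
At 25 °C, E = E° − (0.0592/n) log Q = 1.06 − (0.0592/2)(-1.843) = 1.060 + 0.055 = 1.115 V.

1.11 V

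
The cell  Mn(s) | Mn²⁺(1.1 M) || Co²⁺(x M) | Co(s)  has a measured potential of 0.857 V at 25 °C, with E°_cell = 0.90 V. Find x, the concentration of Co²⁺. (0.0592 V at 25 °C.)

From the Nernst equation, log Q = n(E° − E)/0.0592 = 2(0.90 − 0.857)/0.0592 = 1.453, so Q = 28.4.
With Q = [Mn²⁺]/[Co²⁺] and the known concentrations, [Co²⁺] in the denominator gives [Co²⁺] = 0.039 M.

0.039 M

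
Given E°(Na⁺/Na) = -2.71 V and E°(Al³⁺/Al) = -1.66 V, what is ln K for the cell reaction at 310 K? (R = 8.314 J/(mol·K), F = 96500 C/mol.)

ln K = 117.9

E°_cell = -1.66 − (-2.71) = 1.05 V, with n = 3 electrons transferred.
At equilibrium E = 0, so the Nernst equation gives ln K = nFE°/RT = (3)(96500)(1.05)/((8.314)(310)) = 117.94.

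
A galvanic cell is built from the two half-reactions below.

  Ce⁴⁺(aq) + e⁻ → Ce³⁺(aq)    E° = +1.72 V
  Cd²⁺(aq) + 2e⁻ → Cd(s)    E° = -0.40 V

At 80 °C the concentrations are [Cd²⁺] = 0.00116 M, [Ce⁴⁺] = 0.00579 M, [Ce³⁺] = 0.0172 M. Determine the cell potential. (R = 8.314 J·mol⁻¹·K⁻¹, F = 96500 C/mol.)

The Ce⁴⁺/Ce³⁺ couple has the higher reduction potential and acts as the cathode, so E°_cell = +1.72 − (-0.40) = 2.12 V.
Balancing electrons gives n = 2; the reaction quotient is Q = [Cd²⁺]·[Ce³⁺]^2/[Ce⁴⁺]^2 = 0.0102.
E = E° − (RT/nF) ln Q = 2.12 − (8.314×353)/(2×96500) × (-4.582) = 2.120 + 0.070 = 2.190 V.

2.19 V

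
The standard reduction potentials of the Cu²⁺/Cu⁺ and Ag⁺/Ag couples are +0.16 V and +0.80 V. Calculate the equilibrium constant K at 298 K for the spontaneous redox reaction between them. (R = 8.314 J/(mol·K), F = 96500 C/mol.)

E°_cell = +0.80 − (+0.16) = 0.64 V, with n = 1 electron transferred.
At equilibrium E = 0, so the Nernst equation gives ln K = nFE°/RT = (1)(96500)(0.64)/((8.314)(298)) = 24.93.
K = e^24.93 = 6.7 × 10^10.

6.7 × 10^10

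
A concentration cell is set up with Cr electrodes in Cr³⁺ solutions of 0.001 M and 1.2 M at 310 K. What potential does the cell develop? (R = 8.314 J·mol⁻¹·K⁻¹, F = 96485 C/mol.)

0.063 V

Both half-cells are Cr³⁺/Cr, so E°_cell = 0. The concentrated side is the cathode; the cell reaction moves Cr³⁺ from high to low concentration with n = 3.
Q = [Cr³⁺]_dilute/[Cr³⁺]_conc = 0.001/1.2 = 8.33 × 10^-4.
E = 0 − (RT/nF) ln Q = −((8.314×310)/(3×96485))(-7.090) = 0.0631 V.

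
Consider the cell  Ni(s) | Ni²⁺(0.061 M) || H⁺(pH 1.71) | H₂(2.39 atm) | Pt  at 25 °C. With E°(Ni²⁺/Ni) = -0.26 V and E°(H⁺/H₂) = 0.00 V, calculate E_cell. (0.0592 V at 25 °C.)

The hydrogen couple is the cathode, so E°_cell = 0.26 V; n = 2.
[H⁺] = 10^(−1.71) = 0.019 M, and Q = [Ni²⁺]·P(H₂) / [H⁺]^2 = 383.
E = E° − (0.0592/2) log Q = 0.26 − (0.0592/2)(2.584) = 0.184 V.

0.18 V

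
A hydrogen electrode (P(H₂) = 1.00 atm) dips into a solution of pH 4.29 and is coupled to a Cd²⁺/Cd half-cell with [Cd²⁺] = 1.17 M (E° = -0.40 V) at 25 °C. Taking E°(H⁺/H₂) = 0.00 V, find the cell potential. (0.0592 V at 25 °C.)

0.14 V

The hydrogen couple is the cathode, so E°_cell = 0.40 V; n = 2.
[H⁺] = 10^(−4.29) = 5.1 × 10^-5 M, and Q = [Cd²⁺]·P(H₂) / [H⁺]^2 = 4.45 × 10^8.
E = E° − (0.0592/2) log Q = 0.40 − (0.0592/2)(8.648) = 0.144 V.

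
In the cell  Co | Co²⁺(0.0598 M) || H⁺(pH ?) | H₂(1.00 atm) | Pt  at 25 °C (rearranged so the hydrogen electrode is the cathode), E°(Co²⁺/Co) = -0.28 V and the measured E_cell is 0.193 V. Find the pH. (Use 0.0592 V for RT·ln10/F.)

E°_cell = 0.28 V and n = 2.
log Q = n(E° − E)/0.0592 = 2×(0.28 − 0.193)/0.0592 = 2.939.
With Q = [Co²⁺]·P(H₂) / [H⁺]^2, solving for [H⁺] gives log[H⁺] = -2.081, so pH = 2.08.

pH = 2.08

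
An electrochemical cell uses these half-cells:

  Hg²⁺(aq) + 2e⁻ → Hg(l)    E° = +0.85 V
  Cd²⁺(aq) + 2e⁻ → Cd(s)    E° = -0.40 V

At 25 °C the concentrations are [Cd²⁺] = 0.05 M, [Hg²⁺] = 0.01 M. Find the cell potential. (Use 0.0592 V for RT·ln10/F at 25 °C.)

1.23 V

The Hg²⁺/Hg couple has the higher reduction potential and acts as the cathode, so E°_cell = +0.85 − (-0.40) = 1.25 V.
Balancing electrons gives n = 2; the reaction quotient is Q = [Cd²⁺]/[Hg²⁺] = 5.00.
At 25 °C, E = E° − (0.0592/n) log Q = 1.25 − (0.0592/2)(0.699) = 1.250 − 0.021 = 1.229 V.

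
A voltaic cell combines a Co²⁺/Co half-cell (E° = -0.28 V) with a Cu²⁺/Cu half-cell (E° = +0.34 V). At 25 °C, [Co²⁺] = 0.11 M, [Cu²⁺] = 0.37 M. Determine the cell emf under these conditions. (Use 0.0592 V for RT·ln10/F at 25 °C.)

The Cu²⁺/Cu couple has the higher reduction potential and acts as the cathode, so E°_cell = +0.34 − (-0.28) = 0.62 V.
Balancing electrons gives n = 2; the reaction quotient is Q = [Co²⁺]/[Cu²⁺] = 0.297.
At 25 °C, E = E° − (0.0592/n) log Q = 0.62 − (0.0592/2)(-0.527) = 0.620 + 0.016 = 0.636 V.

0.636 V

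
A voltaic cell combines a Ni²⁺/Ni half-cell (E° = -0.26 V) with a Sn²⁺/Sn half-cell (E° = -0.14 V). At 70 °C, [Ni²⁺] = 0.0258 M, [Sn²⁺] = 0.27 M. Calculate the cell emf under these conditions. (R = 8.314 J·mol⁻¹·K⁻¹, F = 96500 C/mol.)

0.155 V

The Sn²⁺/Sn couple has the higher reduction potential and acts as the cathode, so E°_cell = -0.14 − (-0.26) = 0.12 V.
Balancing electrons gives n = 2; the reaction quotient is Q = [Ni²⁺]/[Sn²⁺] = 0.0956.
E = E° − (RT/nF) ln Q = 0.12 − (8.314×343)/(2×96500) × (-2.348) = 0.120 + 0.035 = 0.155 V.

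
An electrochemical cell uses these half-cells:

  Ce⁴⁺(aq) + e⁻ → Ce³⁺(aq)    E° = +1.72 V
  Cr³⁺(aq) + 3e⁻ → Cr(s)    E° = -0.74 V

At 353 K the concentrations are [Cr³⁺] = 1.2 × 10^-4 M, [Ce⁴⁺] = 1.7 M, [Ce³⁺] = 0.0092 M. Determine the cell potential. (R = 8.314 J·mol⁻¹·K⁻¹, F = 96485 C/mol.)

2.71 V

The Ce⁴⁺/Ce³⁺ couple has the higher reduction potential and acts as the cathode, so E°_cell = +1.72 − (-0.74) = 2.46 V.
Balancing electrons gives n = 3; the reaction quotient is Q = [Cr³⁺]·[Ce³⁺]^3/[Ce⁴⁺]^3 = 1.9 × 10^-11.
E = E° − (RT/nF) ln Q = 2.46 − (8.314×353)/(3×96485) × (-24.686) = 2.460 + 0.250 = 2.710 V.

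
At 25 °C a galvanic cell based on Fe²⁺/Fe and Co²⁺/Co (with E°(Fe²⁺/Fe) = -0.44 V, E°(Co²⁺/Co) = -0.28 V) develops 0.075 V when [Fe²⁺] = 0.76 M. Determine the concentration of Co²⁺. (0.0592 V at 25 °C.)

From the Nernst equation, log Q = n(E° − E)/0.0592 = 2(0.16 − 0.075)/0.0592 = 2.872, so Q = 744.
With Q = [Fe²⁺]/[Co²⁺] and the known concentrations, [Co²⁺] in the denominator gives [Co²⁺] = 0.001 M.

0.001 M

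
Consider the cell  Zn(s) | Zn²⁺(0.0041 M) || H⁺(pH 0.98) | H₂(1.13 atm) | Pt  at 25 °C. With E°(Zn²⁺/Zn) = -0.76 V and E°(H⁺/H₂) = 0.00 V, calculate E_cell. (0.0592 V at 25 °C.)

The hydrogen couple is the cathode, so E°_cell = 0.76 V; n = 2.
[H⁺] = 10^(−0.98) = 0.10 M, and Q = [Zn²⁺]·P(H₂) / [H⁺]^2 = 0.423.
E = E° − (0.0592/2) log Q = 0.76 − (0.0592/2)(-0.374) = 0.771 V.

0.77 V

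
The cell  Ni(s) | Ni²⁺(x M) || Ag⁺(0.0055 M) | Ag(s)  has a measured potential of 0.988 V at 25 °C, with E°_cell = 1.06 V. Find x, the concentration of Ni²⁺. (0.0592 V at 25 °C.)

0.0082 M

From the Nernst equation, log Q = n(E° − E)/0.0592 = 2(1.06 − 0.988)/0.0592 = 2.432, so Q = 271.
With Q = [Ni²⁺]/[Ag⁺]^2 and the known concentrations, [Ni²⁺] in the numerator gives [Ni²⁺] = 0.0082 M.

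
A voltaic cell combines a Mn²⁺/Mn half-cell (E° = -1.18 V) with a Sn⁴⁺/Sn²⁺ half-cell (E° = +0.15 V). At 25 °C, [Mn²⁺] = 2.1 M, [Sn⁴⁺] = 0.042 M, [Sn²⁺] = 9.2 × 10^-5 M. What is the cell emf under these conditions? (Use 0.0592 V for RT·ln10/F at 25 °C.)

The Sn⁴⁺/Sn²⁺ couple has the higher reduction potential and acts as the cathode, so E°_cell = +0.15 − (-1.18) = 1.33 V.
Balancing electrons gives n = 2; the reaction quotient is Q = [Mn²⁺]·[Sn²⁺]/[Sn⁴⁺] = 0.00460.
At 25 °C, E = E° − (0.0592/n) log Q = 1.33 − (0.0592/2)(-2.337) = 1.330 + 0.069 = 1.399 V.

1.40 V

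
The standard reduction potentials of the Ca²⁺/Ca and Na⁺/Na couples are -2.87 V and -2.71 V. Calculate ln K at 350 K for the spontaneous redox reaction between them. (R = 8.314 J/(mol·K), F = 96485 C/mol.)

ln K = 10.6

E°_cell = -2.71 − (-2.87) = 0.16 V, with n = 2 electrons transferred.
At equilibrium E = 0, so the Nernst equation gives ln K = nFE°/RT = (2)(96485)(0.16)/((8.314)(350)) = 10.61.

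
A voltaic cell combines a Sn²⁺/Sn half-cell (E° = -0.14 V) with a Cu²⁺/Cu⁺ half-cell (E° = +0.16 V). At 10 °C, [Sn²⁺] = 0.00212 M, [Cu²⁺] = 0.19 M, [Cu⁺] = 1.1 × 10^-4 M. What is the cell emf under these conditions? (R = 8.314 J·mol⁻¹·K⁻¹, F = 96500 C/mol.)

The Cu²⁺/Cu⁺ couple has the higher reduction potential and acts as the cathode, so E°_cell = +0.16 − (-0.14) = 0.30 V.
Balancing electrons gives n = 2; the reaction quotient is Q = [Sn²⁺]·[Cu⁺]^2/[Cu²⁺]^2 = 7.11 × 10^-10.
E = E° − (RT/nF) ln Q = 0.30 − (8.314×283)/(2×96500) × (-21.065) = 0.300 + 0.257 = 0.557 V.

0.557 V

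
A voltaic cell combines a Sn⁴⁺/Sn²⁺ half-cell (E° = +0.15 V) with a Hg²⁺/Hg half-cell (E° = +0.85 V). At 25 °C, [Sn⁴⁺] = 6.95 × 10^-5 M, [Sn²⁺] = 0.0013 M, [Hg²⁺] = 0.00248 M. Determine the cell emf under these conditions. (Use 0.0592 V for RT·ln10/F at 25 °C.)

The Hg²⁺/Hg couple has the higher reduction potential and acts as the cathode, so E°_cell = +0.85 − (+0.15) = 0.70 V.
Balancing electrons gives n = 2; the reaction quotient is Q = [Sn⁴⁺]/([Sn²⁺]·[Hg²⁺]) = 21.6.
At 25 °C, E = E° − (0.0592/n) log Q = 0.70 − (0.0592/2)(1.334) = 0.700 − 0.039 = 0.661 V.

0.661 V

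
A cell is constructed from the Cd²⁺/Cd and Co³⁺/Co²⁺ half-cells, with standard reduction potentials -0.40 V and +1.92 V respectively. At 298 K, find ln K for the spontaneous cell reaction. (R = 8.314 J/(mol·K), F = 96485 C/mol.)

E°_cell = +1.92 − (-0.40) = 2.32 V, with n = 2 electrons transferred.
At equilibrium E = 0, so the Nernst equation gives ln K = nFE°/RT = (2)(96485)(2.32)/((8.314)(298)) = 180.70.

ln K = 180.7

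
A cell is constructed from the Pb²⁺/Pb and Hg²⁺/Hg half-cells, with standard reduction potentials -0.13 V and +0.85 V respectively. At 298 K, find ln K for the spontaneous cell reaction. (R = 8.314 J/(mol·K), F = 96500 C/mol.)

E°_cell = +0.85 − (-0.13) = 0.98 V, with n = 2 electrons transferred.
At equilibrium E = 0, so the Nernst equation gives ln K = nFE°/RT = (2)(96500)(0.98)/((8.314)(298)) = 76.34.

ln K = 76.3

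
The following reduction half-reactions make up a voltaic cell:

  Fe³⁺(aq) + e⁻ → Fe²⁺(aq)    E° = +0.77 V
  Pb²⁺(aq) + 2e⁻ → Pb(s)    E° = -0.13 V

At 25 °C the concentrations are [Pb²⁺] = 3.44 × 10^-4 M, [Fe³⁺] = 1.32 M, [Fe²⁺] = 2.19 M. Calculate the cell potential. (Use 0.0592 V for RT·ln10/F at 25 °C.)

The Fe³⁺/Fe²⁺ couple has the higher reduction potential and acts as the cathode, so E°_cell = +0.77 − (-0.13) = 0.90 V.
Balancing electrons gives n = 2; the reaction quotient is Q = [Pb²⁺]·[Fe²⁺]^2/[Fe³⁺]^2 = 9.47 × 10^-4.
At 25 °C, E = E° − (0.0592/n) log Q = 0.90 − (0.0592/2)(-3.024) = 0.900 + 0.090 = 0.990 V.

0.990 V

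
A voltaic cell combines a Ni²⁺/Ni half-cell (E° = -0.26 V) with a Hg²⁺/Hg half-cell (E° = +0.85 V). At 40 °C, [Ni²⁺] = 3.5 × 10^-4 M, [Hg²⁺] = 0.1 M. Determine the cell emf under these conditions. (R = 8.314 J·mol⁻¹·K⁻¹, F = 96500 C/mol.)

1.19 V

The Hg²⁺/Hg couple has the higher reduction potential and acts as the cathode, so E°_cell = +0.85 − (-0.26) = 1.11 V.
Balancing electrons gives n = 2; the reaction quotient is Q = [Ni²⁺]/[Hg²⁺] = 0.00350.
E = E° − (RT/nF) ln Q = 1.11 − (8.314×313)/(2×96500) × (-5.655) = 1.110 + 0.076 = 1.186 V.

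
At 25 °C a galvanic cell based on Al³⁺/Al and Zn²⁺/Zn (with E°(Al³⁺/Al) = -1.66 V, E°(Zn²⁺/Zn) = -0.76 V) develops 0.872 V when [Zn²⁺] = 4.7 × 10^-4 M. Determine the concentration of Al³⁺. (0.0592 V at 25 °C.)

From the Nernst equation, log Q = n(E° − E)/0.0592 = 6(0.90 − 0.872)/0.0592 = 2.838, so Q = 688.
With Q = [Al³⁺]^2/[Zn²⁺]^3 and the known concentrations, [Al³⁺]^2 in the numerator gives [Al³⁺] = 2.7 × 10^-4 M.

2.7 × 10^-4 M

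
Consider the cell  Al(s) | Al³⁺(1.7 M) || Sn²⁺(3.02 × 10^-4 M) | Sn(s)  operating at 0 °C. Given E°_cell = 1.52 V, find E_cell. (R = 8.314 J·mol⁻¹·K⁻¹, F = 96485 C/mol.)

Balancing electrons gives n = 6; the reaction quotient is Q = [Al³⁺]^2/[Sn²⁺]^3 = 1.05 × 10^11.
E = E° − (RT/nF) ln Q = 1.52 − (8.314×273)/(6×96485) × (25.377) = 1.520 − 0.099 = 1.421 V.

1.42 V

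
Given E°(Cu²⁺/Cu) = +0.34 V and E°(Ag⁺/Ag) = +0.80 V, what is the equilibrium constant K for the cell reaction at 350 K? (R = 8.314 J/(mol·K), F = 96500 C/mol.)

1.8 × 10^13

E°_cell = +0.80 − (+0.34) = 0.46 V, with n = 2 electrons transferred.
At equilibrium E = 0, so the Nernst equation gives ln K = nFE°/RT = (2)(96500)(0.46)/((8.314)(350)) = 30.51.
K = e^30.51 = 1.8 × 10^13.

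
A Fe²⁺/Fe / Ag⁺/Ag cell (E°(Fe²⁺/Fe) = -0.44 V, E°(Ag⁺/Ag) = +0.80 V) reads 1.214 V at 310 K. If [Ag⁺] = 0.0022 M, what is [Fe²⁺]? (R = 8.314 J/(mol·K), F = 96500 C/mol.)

3.4 × 10^-5 M

From the Nernst equation, ln Q = nF(E° − E)/RT = 2×96500×(1.24 − 1.214)/(8.314×310) = 1.947, so Q = 7.01.
With Q = [Fe²⁺]/[Ag⁺]^2 and the known concentrations, [Fe²⁺] in the numerator gives [Fe²⁺] = 3.4 × 10^-5 M.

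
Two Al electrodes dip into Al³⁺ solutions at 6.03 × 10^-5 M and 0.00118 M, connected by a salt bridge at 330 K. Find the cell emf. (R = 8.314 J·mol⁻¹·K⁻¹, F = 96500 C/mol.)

0.028 V

Both half-cells are Al³⁺/Al, so E°_cell = 0. The concentrated side is the cathode; the cell reaction moves Al³⁺ from high to low concentration with n = 3.
Q = [Al³⁺]_dilute/[Al³⁺]_conc = 6.03 × 10^-5/0.00118 = 0.0511.
E = 0 − (RT/nF) ln Q = −((8.314×330)/(3×96500))(-2.974) = 0.0282 V.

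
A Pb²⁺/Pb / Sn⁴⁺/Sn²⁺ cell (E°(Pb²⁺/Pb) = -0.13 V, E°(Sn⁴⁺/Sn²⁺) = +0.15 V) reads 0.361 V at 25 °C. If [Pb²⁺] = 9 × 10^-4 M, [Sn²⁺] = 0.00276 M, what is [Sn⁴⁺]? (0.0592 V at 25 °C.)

From the Nernst equation, log Q = n(E° − E)/0.0592 = 2(0.28 − 0.361)/0.0592 = -2.736, so Q = 0.00183.
With Q = [Pb²⁺]·[Sn²⁺]/[Sn⁴⁺] and the known concentrations, [Sn⁴⁺] in the denominator gives [Sn⁴⁺] = 0.0014 M.

0.0014 M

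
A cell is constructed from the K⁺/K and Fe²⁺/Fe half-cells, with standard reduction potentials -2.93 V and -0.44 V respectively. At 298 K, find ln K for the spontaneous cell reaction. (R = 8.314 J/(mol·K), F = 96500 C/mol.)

ln K = 194.0

E°_cell = -0.44 − (-2.93) = 2.49 V, with n = 2 electrons transferred.
At equilibrium E = 0, so the Nernst equation gives ln K = nFE°/RT = (2)(96500)(2.49)/((8.314)(298)) = 193.97.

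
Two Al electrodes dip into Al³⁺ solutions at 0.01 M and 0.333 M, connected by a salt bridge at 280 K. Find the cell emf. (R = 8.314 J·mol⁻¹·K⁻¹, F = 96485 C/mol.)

0.028 V

Both half-cells are Al³⁺/Al, so E°_cell = 0. The concentrated side is the cathode; the cell reaction moves Al³⁺ from high to low concentration with n = 3.
Q = [Al³⁺]_dilute/[Al³⁺]_conc = 0.01/0.333 = 0.0300.
E = 0 − (RT/nF) ln Q = −((8.314×280)/(3×96485))(-3.506) = 0.0282 V.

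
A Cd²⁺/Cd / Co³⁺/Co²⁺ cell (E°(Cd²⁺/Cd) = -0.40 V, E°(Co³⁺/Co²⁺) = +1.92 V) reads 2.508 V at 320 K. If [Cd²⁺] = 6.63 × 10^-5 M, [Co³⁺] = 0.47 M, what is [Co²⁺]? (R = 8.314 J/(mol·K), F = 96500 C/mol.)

0.063 M

From the Nernst equation, ln Q = nF(E° − E)/RT = 2×96500×(2.32 − 2.508)/(8.314×320) = -13.638, so Q = 1.19 × 10^-6.
With Q = [Cd²⁺]·[Co²⁺]^2/[Co³⁺]^2 and the known concentrations, [Co²⁺]^2 in the numerator gives [Co²⁺] = 0.063 M.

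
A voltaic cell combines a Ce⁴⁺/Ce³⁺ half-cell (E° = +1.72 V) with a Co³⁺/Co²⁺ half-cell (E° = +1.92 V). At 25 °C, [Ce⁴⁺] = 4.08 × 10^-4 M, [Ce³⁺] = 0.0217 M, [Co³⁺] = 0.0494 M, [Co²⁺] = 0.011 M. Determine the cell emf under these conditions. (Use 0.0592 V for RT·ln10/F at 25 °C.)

The Co³⁺/Co²⁺ couple has the higher reduction potential and acts as the cathode, so E°_cell = +1.92 − (+1.72) = 0.20 V.
Balancing electrons gives n = 1; the reaction quotient is Q = [Ce⁴⁺]·[Co²⁺]/([Ce³⁺]·[Co³⁺]) = 0.00419.
At 25 °C, E = E° − (0.0592/n) log Q = 0.20 − (0.0592/1)(-2.378) = 0.200 + 0.141 = 0.341 V.

0.341 V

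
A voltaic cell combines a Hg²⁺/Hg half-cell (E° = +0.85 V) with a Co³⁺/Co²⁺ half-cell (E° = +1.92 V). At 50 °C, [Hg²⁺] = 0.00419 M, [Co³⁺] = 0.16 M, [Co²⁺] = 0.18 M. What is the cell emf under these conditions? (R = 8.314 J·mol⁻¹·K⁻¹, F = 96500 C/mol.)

1.14 V

The Co³⁺/Co²⁺ couple has the higher reduction potential and acts as the cathode, so E°_cell = +1.92 − (+0.85) = 1.07 V.
Balancing electrons gives n = 2; the reaction quotient is Q = [Hg²⁺]·[Co²⁺]^2/[Co³⁺]^2 = 0.00530.
E = E° − (RT/nF) ln Q = 1.07 − (8.314×323)/(2×96500) × (-5.239) = 1.070 + 0.073 = 1.143 V.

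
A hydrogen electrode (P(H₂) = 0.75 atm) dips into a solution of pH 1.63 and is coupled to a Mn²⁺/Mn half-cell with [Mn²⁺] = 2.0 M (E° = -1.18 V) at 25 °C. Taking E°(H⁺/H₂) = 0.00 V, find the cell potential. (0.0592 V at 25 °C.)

The hydrogen couple is the cathode, so E°_cell = 1.18 V; n = 2.
[H⁺] = 10^(−1.63) = 0.023 M, and Q = [Mn²⁺]·P(H₂) / [H⁺]^2 = 2730.
E = E° − (0.0592/2) log Q = 1.18 − (0.0592/2)(3.436) = 1.078 V.

1.08 V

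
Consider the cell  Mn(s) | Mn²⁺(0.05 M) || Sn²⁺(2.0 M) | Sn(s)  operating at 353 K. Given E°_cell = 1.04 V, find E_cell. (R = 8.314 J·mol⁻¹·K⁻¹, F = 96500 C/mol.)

1.10 V

Balancing electrons gives n = 2; the reaction quotient is Q = [Mn²⁺]/[Sn²⁺] = 0.0250.
E = E° − (RT/nF) ln Q = 1.04 − (8.314×353)/(2×96500) × (-3.689) = 1.040 + 0.056 = 1.096 V.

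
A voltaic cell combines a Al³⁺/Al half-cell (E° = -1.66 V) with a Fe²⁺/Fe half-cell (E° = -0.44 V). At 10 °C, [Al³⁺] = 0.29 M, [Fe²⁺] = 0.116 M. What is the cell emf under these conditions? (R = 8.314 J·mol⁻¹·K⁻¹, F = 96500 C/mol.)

1.20 V

The Fe²⁺/Fe couple has the higher reduction potential and acts as the cathode, so E°_cell = -0.44 − (-1.66) = 1.22 V.
Balancing electrons gives n = 6; the reaction quotient is Q = [Al³⁺]^2/[Fe²⁺]^3 = 53.9.
E = E° − (RT/nF) ln Q = 1.22 − (8.314×283)/(6×96500) × (3.987) = 1.220 − 0.016 = 1.204 V.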